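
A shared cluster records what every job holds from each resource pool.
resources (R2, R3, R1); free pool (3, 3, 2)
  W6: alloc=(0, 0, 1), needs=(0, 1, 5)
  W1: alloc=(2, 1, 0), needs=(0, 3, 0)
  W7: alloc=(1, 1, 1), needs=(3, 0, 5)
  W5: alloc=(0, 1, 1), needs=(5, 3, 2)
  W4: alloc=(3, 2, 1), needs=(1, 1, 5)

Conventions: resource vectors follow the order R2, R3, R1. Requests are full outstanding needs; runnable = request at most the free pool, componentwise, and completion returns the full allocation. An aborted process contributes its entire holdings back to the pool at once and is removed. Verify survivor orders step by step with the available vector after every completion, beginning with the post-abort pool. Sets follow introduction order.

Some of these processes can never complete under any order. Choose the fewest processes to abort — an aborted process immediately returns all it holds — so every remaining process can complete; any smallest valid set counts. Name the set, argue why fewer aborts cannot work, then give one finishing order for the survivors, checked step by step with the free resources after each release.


Minimum abort set: W7 and W4.
Key observation: before aborting W7 and W4, W6 was permanently blocked — no order could ever run it; afterwards it completes at step 3.
Why nothing smaller works — every single abort fails: W6 alone leaves W7 blocked (short on R1); W1 alone leaves W6 blocked (short on R1); W7 alone leaves W6 blocked (short on R1); W5 alone leaves W6 blocked (short on R1); W4 alone leaves W6 blocked (short on R1).
One survivor order: W5, W1, W6. Check, step by step (post-abort pool first):
  pool = (7, 6, 4)
  W5: need (5, 3, 2) fits (7, 6, 4); releases (0, 1, 1), pool now (7, 7, 5)
  W1: need (0, 3, 0) fits (7, 7, 5); releases (2, 1, 0), pool now (9, 8, 5)
  W6: need (0, 1, 5) fits (9, 8, 5); releases (0, 0, 1), pool now (9, 8, 6)


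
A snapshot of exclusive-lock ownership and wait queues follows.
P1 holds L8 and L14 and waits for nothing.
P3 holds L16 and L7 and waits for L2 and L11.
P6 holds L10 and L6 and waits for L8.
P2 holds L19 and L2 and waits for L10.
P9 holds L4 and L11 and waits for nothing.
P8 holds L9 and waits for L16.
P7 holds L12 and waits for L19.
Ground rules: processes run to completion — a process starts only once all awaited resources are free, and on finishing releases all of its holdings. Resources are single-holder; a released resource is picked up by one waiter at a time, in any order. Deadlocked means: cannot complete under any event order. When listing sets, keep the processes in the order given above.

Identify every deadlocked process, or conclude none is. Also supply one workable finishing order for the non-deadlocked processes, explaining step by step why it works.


Nothing here is deadlocked.
Key observation: although several processes wait, no cycle exists — each chain bottoms out at a free runner.
A valid finishing order for the others: P1, P6, P9, P2, P3, P7, P8.
Verifying each step:
  P1 waits on nothing -> runs at once and releases L8 and L14
  P6: everything it awaited (L8) is free; runs, freeing L10 and L6
  P9 waits on nothing -> runs at once and releases L4 and L11
  P2: everything it awaited (L10) is free; runs, freeing L19 and L2
  P3: everything it awaited (L2 and L11) is free; runs, freeing L16 and L7
  P7: everything it awaited (L19) is free; runs, freeing L12
  P8: everything it awaited (L16) is free; runs, freeing L9


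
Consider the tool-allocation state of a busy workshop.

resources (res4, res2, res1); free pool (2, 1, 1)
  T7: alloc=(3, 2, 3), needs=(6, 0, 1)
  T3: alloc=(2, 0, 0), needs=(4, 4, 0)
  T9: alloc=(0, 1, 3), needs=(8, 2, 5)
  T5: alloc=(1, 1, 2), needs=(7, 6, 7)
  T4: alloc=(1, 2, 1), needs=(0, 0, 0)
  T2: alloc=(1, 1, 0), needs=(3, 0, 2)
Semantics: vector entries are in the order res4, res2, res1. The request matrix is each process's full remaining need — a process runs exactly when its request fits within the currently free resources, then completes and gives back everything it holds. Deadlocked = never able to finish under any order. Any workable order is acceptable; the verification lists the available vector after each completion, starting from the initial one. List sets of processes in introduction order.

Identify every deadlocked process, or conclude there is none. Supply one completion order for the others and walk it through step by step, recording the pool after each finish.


Nothing here is deadlocked.
Key observation: T4 fits the free pool immediately, and its release cascades until everyone finishes.
The rest can finish in the order T4, T2, T3, T7, T9, T5. Step-by-step check:
  pool = (2, 1, 1)
  run T4 (needs (0, 0, 0), free (2, 1, 1)); after release of (1, 2, 1) the pool is (3, 3, 2)
  run T2 (needs (3, 0, 2), free (3, 3, 2)); after release of (1, 1, 0) the pool is (4, 4, 2)
  run T3 (needs (4, 4, 0), free (4, 4, 2)); after release of (2, 0, 0) the pool is (6, 4, 2)
  run T7 (needs (6, 0, 1), free (6, 4, 2)); after release of (3, 2, 3) the pool is (9, 6, 5)
  run T9 (needs (8, 2, 5), free (9, 6, 5)); after release of (0, 1, 3) the pool is (9, 7, 8)
  run T5 (needs (7, 6, 7), free (9, 7, 8)); after release of (1, 1, 2) the pool is (10, 8, 10)


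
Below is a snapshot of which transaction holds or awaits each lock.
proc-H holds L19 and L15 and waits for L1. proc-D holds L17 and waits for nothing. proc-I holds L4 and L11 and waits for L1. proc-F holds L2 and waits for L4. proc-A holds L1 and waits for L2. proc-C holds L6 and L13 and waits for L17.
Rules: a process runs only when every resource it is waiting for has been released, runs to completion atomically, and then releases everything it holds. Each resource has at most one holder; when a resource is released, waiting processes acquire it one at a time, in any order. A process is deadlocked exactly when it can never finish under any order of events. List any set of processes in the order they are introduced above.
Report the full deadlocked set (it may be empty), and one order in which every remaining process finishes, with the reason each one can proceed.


The deadlocked set is proc-H, proc-I, proc-F and proc-A.
Key observation: the loop proc-A -> proc-F -> proc-I -> proc-A blocks itself forever; proc-H waits into the deadlock from upstream.
One completion order for the rest: proc-D, proc-C.
Verifying each step:
  proc-D: no waits; runs immediately, freeing L17
  proc-C waits on L17 — all released -> runs and releases L6 and L13


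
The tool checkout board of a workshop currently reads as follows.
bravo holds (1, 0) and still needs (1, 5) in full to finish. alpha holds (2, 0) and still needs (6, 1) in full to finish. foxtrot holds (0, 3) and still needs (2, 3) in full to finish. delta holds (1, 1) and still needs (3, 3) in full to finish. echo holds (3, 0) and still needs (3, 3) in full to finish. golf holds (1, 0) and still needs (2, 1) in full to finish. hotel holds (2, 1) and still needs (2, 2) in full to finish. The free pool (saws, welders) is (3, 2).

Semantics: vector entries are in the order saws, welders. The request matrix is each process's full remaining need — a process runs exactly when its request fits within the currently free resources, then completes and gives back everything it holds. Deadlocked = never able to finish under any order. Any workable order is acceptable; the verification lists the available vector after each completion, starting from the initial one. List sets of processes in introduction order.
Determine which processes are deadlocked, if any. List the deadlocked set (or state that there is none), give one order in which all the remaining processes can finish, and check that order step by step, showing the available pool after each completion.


Nothing here is deadlocked.
Key observation: the pool covers hotel at once, and every later process fits after earlier releases.
One completion order for the rest: hotel, foxtrot, bravo, delta, echo, alpha, golf. Step-by-step check:
  pool = (3, 2)
  hotel needs (2, 2) <= (3, 2) -> finishes; pool += (2, 1) = (5, 3)
  foxtrot needs (2, 3) <= (5, 3) -> finishes; pool += (0, 3) = (5, 6)
  bravo needs (1, 5) <= (5, 6) -> finishes; pool += (1, 0) = (6, 6)
  delta needs (3, 3) <= (6, 6) -> finishes; pool += (1, 1) = (7, 7)
  echo needs (3, 3) <= (7, 7) -> finishes; pool += (3, 0) = (10, 7)
  alpha needs (6, 1) <= (10, 7) -> finishes; pool += (2, 0) = (12, 7)
  golf needs (2, 1) <= (12, 7) -> finishes; pool += (1, 0) = (13, 7)


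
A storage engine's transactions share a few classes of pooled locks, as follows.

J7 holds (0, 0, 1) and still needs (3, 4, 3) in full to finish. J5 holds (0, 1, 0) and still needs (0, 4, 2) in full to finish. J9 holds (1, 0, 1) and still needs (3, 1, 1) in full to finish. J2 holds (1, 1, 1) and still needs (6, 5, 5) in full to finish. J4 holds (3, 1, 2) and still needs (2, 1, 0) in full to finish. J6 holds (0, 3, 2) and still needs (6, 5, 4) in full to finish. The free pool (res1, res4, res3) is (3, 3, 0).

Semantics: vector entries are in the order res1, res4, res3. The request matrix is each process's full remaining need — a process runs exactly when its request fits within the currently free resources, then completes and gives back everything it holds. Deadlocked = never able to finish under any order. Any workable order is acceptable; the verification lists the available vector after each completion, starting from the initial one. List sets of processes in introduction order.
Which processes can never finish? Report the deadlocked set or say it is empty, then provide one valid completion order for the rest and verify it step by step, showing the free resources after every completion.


The deadlocked set is empty.
Key observation: starting with J4, each completion frees enough for the next — no one is permanently blocked.
A valid finishing order for the others: J4, J5, J9, J7, J6, J2. Check, step by step:
  pool = (3, 3, 0)
  run J4 (needs (2, 1, 0), free (3, 3, 0)); after release of (3, 1, 2) the pool is (6, 4, 2)
  run J5 (needs (0, 4, 2), free (6, 4, 2)); after release of (0, 1, 0) the pool is (6, 5, 2)
  run J9 (needs (3, 1, 1), free (6, 5, 2)); after release of (1, 0, 1) the pool is (7, 5, 3)
  run J7 (needs (3, 4, 3), free (7, 5, 3)); after release of (0, 0, 1) the pool is (7, 5, 4)
  run J6 (needs (6, 5, 4), free (7, 5, 4)); after release of (0, 3, 2) the pool is (7, 8, 6)
  run J2 (needs (6, 5, 5), free (7, 8, 6)); after release of (1, 1, 1) the pool is (8, 9, 7)


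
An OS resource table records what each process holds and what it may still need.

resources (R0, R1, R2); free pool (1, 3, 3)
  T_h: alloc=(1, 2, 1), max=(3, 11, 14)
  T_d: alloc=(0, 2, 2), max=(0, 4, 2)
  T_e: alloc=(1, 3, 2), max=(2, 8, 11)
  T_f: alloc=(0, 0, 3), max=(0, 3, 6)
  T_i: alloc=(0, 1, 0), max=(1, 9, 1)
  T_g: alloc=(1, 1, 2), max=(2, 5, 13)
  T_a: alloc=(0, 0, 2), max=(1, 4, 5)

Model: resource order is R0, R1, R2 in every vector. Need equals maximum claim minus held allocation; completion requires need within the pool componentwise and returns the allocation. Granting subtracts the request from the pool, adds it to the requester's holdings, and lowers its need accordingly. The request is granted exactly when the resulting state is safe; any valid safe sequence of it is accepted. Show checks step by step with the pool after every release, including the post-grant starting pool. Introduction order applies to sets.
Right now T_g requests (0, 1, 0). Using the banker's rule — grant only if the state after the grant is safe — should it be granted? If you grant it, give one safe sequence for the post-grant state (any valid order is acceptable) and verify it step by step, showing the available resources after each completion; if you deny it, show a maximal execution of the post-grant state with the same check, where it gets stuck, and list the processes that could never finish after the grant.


DENY. Granting would leave the state unsafe.
Key observation: after T_d, T_a, T_f the pool peaks at (1, 4, 10), and each blocked process is short somewhere: T_h on R0, R1, R2; T_e on R1; T_i on R1; T_g on R2.
After a pretend grant, a maximal execution: T_d, T_a, T_f — then nothing else fits. Walking it through:
  pool = (1, 2, 3)
  T_d: need (0, 2, 0) fits (1, 2, 3); releases (0, 2, 2), pool now (1, 4, 5)
  T_a: need (1, 4, 3) fits (1, 4, 5); releases (0, 0, 2), pool now (1, 4, 7)
  T_f: need (0, 3, 3) fits (1, 4, 7); releases (0, 0, 3), pool now (1, 4, 10)
  T_h still needs (2, 9, 13) but only (1, 4, 10) is free — short on R0, R1 and R2
  T_e still needs (1, 5, 9) but only (1, 4, 10) is free — short on R1
  T_i still needs (1, 8, 1) but only (1, 4, 10) is free — short on R1
  T_g still needs (1, 3, 11) but only (1, 4, 10) is free — short on R2
Had the request been granted, T_h, T_e, T_i and T_g could never finish.


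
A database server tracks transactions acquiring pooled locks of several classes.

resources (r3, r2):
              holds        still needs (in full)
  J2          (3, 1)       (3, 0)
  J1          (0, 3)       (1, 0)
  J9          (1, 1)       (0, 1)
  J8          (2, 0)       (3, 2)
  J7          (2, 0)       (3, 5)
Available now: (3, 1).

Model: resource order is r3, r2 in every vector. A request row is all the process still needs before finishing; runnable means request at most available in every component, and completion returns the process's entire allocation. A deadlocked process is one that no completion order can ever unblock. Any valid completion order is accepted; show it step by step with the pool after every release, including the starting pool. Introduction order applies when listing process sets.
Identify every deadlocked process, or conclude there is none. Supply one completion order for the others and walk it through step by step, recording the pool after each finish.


No process is deadlocked.
Key observation: J1 leads a chain of completions in which each release enables another process.
One completion order for the rest: J1, J8, J9, J2, J7. Verifying each step:
  pool = (3, 1)
  J1 needs (1, 0) <= (3, 1) -> finishes; pool += (0, 3) = (3, 4)
  J8 needs (3, 2) <= (3, 4) -> finishes; pool += (2, 0) = (5, 4)
  J9 needs (0, 1) <= (5, 4) -> finishes; pool += (1, 1) = (6, 5)
  J2 needs (3, 0) <= (6, 5) -> finishes; pool += (3, 1) = (9, 6)
  J7 needs (3, 5) <= (9, 6) -> finishes; pool += (2, 0) = (11, 6)


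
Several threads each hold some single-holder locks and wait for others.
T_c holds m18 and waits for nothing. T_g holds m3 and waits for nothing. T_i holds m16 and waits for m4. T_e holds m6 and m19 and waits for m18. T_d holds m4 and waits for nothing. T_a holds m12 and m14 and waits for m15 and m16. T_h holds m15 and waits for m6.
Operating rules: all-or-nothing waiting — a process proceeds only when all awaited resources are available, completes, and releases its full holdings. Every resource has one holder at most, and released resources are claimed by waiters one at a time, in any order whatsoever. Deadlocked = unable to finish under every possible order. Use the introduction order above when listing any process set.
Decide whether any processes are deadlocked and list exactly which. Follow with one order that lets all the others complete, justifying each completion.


Nothing here is deadlocked.
Key observation: there is no circular wait here — follow any chain and it reaches a process that is free to run now.
The rest can finish in the order T_c, T_d, T_e, T_h, T_g, T_i, T_a.
Verifying each step:
  T_c waits on nothing -> runs at once and releases m18
  T_d waits on nothing -> runs at once and releases m4
  T_e waits on m18 — all released -> runs and releases m6 and m19
  T_h waits on m6 — all released -> runs and releases m15
  T_g waits on nothing -> runs at once and releases m3
  T_i waits on m4 — all released -> runs and releases m16
  T_a waits on m15 and m16 — all released -> runs and releases m12 and m14


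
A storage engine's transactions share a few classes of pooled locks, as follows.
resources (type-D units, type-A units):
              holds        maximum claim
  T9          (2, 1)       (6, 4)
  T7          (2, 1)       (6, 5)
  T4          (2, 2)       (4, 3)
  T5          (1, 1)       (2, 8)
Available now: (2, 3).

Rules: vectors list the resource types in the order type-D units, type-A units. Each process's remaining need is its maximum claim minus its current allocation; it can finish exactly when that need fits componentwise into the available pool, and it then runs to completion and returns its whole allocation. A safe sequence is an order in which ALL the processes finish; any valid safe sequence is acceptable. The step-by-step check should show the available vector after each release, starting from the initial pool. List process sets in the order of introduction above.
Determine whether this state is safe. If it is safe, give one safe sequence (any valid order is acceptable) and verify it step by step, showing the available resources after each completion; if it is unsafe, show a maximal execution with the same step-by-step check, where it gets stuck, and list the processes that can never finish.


SAFE, for example via the order T4, T7, T9, T5.
Key observation: the first exact fit in this order is T4 — it needs (2, 1) with (2, 3) free, meeting a requested resource to the last unit.
Walking it through:
  pool = (2, 3)
  T4: need (2, 1) fits (2, 3); releases (2, 2), pool now (4, 5)
  T7: need (4, 4) fits (4, 5); releases (2, 1), pool now (6, 6)
  T9: need (4, 3) fits (6, 6); releases (2, 1), pool now (8, 7)
  T5: need (1, 7) fits (8, 7); releases (1, 1), pool now (9, 8)


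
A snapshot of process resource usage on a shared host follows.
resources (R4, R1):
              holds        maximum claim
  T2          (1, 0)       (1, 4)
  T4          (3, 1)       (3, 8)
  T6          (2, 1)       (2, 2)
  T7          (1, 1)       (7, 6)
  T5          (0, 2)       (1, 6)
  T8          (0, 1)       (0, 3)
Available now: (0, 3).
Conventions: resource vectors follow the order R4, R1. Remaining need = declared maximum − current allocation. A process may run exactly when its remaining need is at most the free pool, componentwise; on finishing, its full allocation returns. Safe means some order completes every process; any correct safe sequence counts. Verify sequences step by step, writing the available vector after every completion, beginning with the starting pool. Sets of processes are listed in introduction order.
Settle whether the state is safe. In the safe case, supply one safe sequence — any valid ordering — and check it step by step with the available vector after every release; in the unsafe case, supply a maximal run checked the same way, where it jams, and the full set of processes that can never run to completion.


SAFE, for example via the order T8, T6, T5, T2, T4, T7.
Key observation: T4 is the earliest step where a requested resource binds exactly: need (0, 7), pool (3, 7) at its turn.
Check, step by step:
  pool = (0, 3)
  T8: need (0, 2) fits (0, 3); releases (0, 1), pool now (0, 4)
  T6: need (0, 1) fits (0, 4); releases (2, 1), pool now (2, 5)
  T5: need (1, 4) fits (2, 5); releases (0, 2), pool now (2, 7)
  T2: need (0, 4) fits (2, 7); releases (1, 0), pool now (3, 7)
  T4: need (0, 7) fits (3, 7); releases (3, 1), pool now (6, 8)
  T7: need (6, 5) fits (6, 8); releases (1, 1), pool now (7, 9)


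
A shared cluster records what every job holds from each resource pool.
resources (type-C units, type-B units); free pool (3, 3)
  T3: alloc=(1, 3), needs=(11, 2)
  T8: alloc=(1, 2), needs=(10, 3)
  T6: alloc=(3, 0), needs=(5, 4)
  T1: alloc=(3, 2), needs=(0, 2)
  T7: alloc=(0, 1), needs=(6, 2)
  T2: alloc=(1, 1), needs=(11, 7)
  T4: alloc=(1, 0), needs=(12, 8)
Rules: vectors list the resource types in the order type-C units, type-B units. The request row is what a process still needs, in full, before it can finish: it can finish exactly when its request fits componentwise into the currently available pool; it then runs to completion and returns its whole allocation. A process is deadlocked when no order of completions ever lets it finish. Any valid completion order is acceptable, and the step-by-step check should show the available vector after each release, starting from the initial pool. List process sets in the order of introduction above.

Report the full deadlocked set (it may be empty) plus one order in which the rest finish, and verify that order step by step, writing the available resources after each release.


Deadlocked set: T3, T8, T2 and T4.
Key observation: once T1, T6, T7 finish, the pool peaks at (9, 6) — and every remaining process still needs more type-C units than that.
A valid finishing order for the others: T1, T6, T7. Check, step by step:
  pool = (3, 3)
  run T1 (needs (0, 2), free (3, 3)); after release of (3, 2) the pool is (6, 5)
  run T6 (needs (5, 4), free (6, 5)); after release of (3, 0) the pool is (9, 5)
  run T7 (needs (6, 2), free (9, 5)); after release of (0, 1) the pool is (9, 6)
The stuck group stays short no matter what:
  T3 still needs (11, 2) but only (9, 6) is free — short on type-C units
  T8 still needs (10, 3) but only (9, 6) is free — short on type-C units
  T2 still needs (11, 7) but only (9, 6) is free — short on type-C units and type-B units
  T4 still needs (12, 8) but only (9, 6) is free — short on type-C units and type-B units


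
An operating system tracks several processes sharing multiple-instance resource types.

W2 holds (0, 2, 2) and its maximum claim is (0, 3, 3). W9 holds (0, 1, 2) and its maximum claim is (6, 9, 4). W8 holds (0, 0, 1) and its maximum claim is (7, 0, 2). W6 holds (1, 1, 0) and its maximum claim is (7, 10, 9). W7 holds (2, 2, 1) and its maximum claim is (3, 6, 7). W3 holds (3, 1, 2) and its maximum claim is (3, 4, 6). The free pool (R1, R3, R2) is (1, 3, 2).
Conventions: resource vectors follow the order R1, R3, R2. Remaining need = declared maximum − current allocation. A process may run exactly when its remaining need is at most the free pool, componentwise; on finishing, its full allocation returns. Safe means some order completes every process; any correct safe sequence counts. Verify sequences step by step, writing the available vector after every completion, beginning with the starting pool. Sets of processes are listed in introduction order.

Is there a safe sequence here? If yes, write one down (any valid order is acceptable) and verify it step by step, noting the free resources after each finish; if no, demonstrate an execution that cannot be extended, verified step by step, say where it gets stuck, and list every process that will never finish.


SAFE. One safe sequence: W2, W3, W7, W9, W6, W8.
Key observation: W3 marks the first exact bind of the order: its need (0, 3, 4) fits the free (1, 5, 4) with zero slack on a requested resource.
Verifying each step:
  pool = (1, 3, 2)
  W2: need (0, 1, 1) fits (1, 3, 2); releases (0, 2, 2), pool now (1, 5, 4)
  W3: need (0, 3, 4) fits (1, 5, 4); releases (3, 1, 2), pool now (4, 6, 6)
  W7: need (1, 4, 6) fits (4, 6, 6); releases (2, 2, 1), pool now (6, 8, 7)
  W9: need (6, 8, 2) fits (6, 8, 7); releases (0, 1, 2), pool now (6, 9, 9)
  W6: need (6, 9, 9) fits (6, 9, 9); releases (1, 1, 0), pool now (7, 10, 9)
  W8: need (7, 0, 1) fits (7, 10, 9); releases (0, 0, 1), pool now (7, 10, 10)


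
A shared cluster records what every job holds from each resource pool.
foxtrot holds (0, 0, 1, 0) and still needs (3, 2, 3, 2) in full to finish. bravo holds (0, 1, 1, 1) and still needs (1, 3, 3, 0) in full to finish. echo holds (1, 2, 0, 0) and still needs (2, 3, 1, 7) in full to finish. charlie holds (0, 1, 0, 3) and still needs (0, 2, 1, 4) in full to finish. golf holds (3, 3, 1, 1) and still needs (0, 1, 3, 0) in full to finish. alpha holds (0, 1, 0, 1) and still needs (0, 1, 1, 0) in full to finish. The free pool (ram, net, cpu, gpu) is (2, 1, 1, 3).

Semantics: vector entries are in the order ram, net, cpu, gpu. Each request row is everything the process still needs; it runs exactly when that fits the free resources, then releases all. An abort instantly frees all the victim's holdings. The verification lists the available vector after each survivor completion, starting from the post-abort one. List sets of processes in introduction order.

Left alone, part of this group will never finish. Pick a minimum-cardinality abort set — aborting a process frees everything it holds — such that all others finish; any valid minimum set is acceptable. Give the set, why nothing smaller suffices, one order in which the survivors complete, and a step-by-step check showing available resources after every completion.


The answer: abort foxtrot and bravo.
Key observation: aborting foxtrot and bravo returns (0, 1, 2, 1), and golf — hopeless before — runs at step 1 with the returned capacity in the pool.
Minimality, checking each single-abort alternative: foxtrot alone leaves bravo blocked (short on cpu); bravo alone leaves foxtrot blocked (short on cpu); echo alone leaves foxtrot blocked (short on cpu); charlie alone leaves foxtrot blocked (short on cpu); golf alone leaves foxtrot blocked (short on cpu); alpha alone leaves foxtrot blocked (short on cpu).
One survivor order: golf, alpha, charlie, echo. Check, step by step (post-abort pool first):
  pool = (2, 2, 3, 4)
  run golf (needs (0, 1, 3, 0), free (2, 2, 3, 4)); after release of (3, 3, 1, 1) the pool is (5, 5, 4, 5)
  run alpha (needs (0, 1, 1, 0), free (5, 5, 4, 5)); after release of (0, 1, 0, 1) the pool is (5, 6, 4, 6)
  run charlie (needs (0, 2, 1, 4), free (5, 6, 4, 6)); after release of (0, 1, 0, 3) the pool is (5, 7, 4, 9)
  run echo (needs (2, 3, 1, 7), free (5, 7, 4, 9)); after release of (1, 2, 0, 0) the pool is (6, 9, 4, 9)


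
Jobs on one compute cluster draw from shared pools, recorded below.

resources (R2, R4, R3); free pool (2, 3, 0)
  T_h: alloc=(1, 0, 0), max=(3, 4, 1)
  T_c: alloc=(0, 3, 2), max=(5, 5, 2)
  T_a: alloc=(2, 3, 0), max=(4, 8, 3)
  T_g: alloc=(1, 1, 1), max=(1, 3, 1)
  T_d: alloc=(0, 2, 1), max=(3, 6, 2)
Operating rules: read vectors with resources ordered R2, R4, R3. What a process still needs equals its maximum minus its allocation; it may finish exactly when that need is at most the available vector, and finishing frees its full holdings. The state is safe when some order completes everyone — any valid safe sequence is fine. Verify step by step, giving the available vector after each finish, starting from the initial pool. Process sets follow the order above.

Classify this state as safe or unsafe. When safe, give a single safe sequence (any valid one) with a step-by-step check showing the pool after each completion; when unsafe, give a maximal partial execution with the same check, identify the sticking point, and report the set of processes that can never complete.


UNSAFE — no complete ordering exists.
Key observation: after T_g, T_h, T_d the pool peaks at (4, 6, 2), and each blocked process is short somewhere: T_c on R2; T_a on R3.
A maximal execution: T_g, T_h, T_d — then nothing else fits. Check, step by step:
  pool = (2, 3, 0)
  T_g needs (0, 2, 0) <= (2, 3, 0) -> finishes; pool += (1, 1, 1) = (3, 4, 1)
  T_h needs (2, 4, 1) <= (3, 4, 1) -> finishes; pool += (1, 0, 0) = (4, 4, 1)
  T_d needs (3, 4, 1) <= (4, 4, 1) -> finishes; pool += (0, 2, 1) = (4, 6, 2)
  T_c still needs (5, 2, 0) but only (4, 6, 2) is free — short on R2
  T_a still needs (2, 5, 3) but only (4, 6, 2) is free — short on R3
Permanently blocked: T_c and T_a.


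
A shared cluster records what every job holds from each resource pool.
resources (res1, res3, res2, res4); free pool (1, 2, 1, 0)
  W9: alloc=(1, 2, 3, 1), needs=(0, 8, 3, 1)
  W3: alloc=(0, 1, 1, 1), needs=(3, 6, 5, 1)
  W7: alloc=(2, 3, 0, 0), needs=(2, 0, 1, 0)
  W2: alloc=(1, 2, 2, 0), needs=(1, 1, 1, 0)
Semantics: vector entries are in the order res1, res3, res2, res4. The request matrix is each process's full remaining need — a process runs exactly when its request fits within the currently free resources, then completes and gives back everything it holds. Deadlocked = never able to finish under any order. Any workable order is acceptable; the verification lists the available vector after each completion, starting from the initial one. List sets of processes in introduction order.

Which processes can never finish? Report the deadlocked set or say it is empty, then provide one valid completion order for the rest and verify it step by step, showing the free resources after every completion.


The deadlocked set is W9 and W3.
Key observation: the wall is res4: completing W2, W7 brings the pool only to (4, 7, 3, 0), and all the rest need more.
One completion order for the rest: W2, W7. Walking it through:
  pool = (1, 2, 1, 0)
  W2 needs (1, 1, 1, 0) <= (1, 2, 1, 0) -> finishes; pool += (1, 2, 2, 0) = (2, 4, 3, 0)
  W7 needs (2, 0, 1, 0) <= (2, 4, 3, 0) -> finishes; pool += (2, 3, 0, 0) = (4, 7, 3, 0)
None of the blocked processes ever fits:
  W9 still needs (0, 8, 3, 1) but only (4, 7, 3, 0) is free — short on res3 and res4
  W3 still needs (3, 6, 5, 1) but only (4, 7, 3, 0) is free — short on res2 and res4


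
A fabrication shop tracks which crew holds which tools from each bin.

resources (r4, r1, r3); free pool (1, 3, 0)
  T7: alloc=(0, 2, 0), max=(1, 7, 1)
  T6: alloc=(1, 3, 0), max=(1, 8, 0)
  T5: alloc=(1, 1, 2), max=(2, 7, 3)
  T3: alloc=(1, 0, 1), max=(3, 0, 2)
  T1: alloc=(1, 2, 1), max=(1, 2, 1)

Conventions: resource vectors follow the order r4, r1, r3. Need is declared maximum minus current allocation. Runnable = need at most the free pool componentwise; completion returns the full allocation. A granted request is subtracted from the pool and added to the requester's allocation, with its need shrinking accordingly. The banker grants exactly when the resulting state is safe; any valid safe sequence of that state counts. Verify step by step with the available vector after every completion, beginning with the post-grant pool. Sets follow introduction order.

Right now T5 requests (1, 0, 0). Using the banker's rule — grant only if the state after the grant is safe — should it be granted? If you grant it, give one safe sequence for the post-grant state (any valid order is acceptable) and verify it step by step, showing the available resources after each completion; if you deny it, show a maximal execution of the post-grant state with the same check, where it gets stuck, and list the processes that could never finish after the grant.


GRANT: granting preserves safety; a valid post-grant sequence is T1, T7, T5, T6, T3.
Key observation: with (0, 3, 0) left after the transfer, T1 can run at once — the state stays safe.
Check on the post-grant state, step by step:
  pool = (0, 3, 0)
  run T1 (needs (0, 0, 0), free (0, 3, 0)); after release of (1, 2, 1) the pool is (1, 5, 1)
  run T7 (needs (1, 5, 1), free (1, 5, 1)); after release of (0, 2, 0) the pool is (1, 7, 1)
  run T5 (needs (0, 6, 1), free (1, 7, 1)); after release of (2, 1, 2) the pool is (3, 8, 3)
  run T6 (needs (0, 5, 0), free (3, 8, 3)); after release of (1, 3, 0) the pool is (4, 11, 3)
  run T3 (needs (2, 0, 1), free (4, 11, 3)); after release of (1, 0, 1) the pool is (5, 11, 4)


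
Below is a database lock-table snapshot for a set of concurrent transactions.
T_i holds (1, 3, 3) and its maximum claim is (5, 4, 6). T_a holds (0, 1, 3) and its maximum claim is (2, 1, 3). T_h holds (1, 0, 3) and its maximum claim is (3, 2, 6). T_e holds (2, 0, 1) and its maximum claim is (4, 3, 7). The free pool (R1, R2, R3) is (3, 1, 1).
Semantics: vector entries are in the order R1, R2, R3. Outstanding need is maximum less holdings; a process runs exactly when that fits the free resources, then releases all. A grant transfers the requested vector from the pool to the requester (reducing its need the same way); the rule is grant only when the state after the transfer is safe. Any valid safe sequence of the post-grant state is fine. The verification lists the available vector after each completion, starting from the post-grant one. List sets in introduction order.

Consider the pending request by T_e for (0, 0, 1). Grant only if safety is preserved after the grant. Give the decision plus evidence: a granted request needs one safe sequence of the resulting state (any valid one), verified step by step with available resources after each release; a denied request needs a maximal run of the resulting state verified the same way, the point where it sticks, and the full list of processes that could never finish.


GRANT: granting preserves safety; a valid post-grant sequence is T_a, T_h, T_i, T_e.
Key observation: with (3, 1, 0) left after the transfer, T_a can run at once — the state stays safe.
Step-by-step check of the post-grant state:
  pool = (3, 1, 0)
  run T_a (needs (2, 0, 0), free (3, 1, 0)); after release of (0, 1, 3) the pool is (3, 2, 3)
  run T_h (needs (2, 2, 3), free (3, 2, 3)); after release of (1, 0, 3) the pool is (4, 2, 6)
  run T_i (needs (4, 1, 3), free (4, 2, 6)); after release of (1, 3, 3) the pool is (5, 5, 9)
  run T_e (needs (2, 3, 5), free (5, 5, 9)); after release of (2, 0, 2) the pool is (7, 5, 11)


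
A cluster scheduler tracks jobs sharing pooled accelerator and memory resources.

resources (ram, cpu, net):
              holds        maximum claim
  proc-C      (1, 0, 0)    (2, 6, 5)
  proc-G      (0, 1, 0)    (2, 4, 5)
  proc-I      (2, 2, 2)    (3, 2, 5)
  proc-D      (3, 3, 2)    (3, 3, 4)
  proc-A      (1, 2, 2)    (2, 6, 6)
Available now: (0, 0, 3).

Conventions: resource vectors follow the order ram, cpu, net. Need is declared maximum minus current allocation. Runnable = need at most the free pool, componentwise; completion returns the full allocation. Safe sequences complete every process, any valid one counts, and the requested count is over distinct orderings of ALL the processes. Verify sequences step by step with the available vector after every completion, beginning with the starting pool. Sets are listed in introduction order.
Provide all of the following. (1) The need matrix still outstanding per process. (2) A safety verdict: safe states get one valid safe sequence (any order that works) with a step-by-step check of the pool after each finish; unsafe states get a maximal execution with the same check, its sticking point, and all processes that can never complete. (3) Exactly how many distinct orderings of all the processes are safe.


(1) Remaining need (order ram, cpu, net):
  proc-C: (1, 6, 5)
  proc-G: (2, 3, 5)
  proc-I: (1, 0, 3)
  proc-D: (0, 0, 2)
  proc-A: (1, 4, 4)
(2) SAFE, for example via the order proc-D, proc-I, proc-G, proc-A, proc-C.
Key observation: the order never hits an exact fit; proc-D is the first step at the minimum slack of 1 on its requested resources ((0, 0, 2), (0, 0, 3) free).
Walking it through:
  pool = (0, 0, 3)
  proc-D needs (0, 0, 2) <= (0, 0, 3) -> finishes; pool += (3, 3, 2) = (3, 3, 5)
  proc-I needs (1, 0, 3) <= (3, 3, 5) -> finishes; pool += (2, 2, 2) = (5, 5, 7)
  proc-G needs (2, 3, 5) <= (5, 5, 7) -> finishes; pool += (0, 1, 0) = (5, 6, 7)
  proc-A needs (1, 4, 4) <= (5, 6, 7) -> finishes; pool += (1, 2, 2) = (6, 8, 9)
  proc-C needs (1, 6, 5) <= (6, 8, 9) -> finishes; pool += (1, 0, 0) = (7, 8, 9)
(3) The exact count: 8 of the possible complete orderings are safe sequences.


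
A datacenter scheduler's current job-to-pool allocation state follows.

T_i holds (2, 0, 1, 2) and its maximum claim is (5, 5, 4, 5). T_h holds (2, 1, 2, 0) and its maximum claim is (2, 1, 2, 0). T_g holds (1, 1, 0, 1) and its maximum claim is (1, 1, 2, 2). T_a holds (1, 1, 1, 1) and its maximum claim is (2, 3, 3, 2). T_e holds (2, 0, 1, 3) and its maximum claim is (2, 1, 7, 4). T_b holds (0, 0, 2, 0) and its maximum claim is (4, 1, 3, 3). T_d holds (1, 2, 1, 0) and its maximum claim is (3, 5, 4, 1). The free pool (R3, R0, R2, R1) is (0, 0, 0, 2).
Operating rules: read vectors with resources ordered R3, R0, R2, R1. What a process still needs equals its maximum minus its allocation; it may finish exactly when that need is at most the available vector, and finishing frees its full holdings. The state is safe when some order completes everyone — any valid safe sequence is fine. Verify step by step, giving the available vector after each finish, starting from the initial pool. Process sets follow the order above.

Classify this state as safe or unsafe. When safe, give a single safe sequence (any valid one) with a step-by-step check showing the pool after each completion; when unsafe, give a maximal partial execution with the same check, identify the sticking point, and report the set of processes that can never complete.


SAFE. One safe sequence: T_h, T_g, T_a, T_b, T_d, T_i, T_e.
Key observation: at T_g the run first touches a limit — (0, 0, 2, 1) against (2, 1, 2, 2), exact on a resource it actually requests.
Verifying each step:
  pool = (0, 0, 0, 2)
  run T_h (needs (0, 0, 0, 0), free (0, 0, 0, 2)); after release of (2, 1, 2, 0) the pool is (2, 1, 2, 2)
  run T_g (needs (0, 0, 2, 1), free (2, 1, 2, 2)); after release of (1, 1, 0, 1) the pool is (3, 2, 2, 3)
  run T_a (needs (1, 2, 2, 1), free (3, 2, 2, 3)); after release of (1, 1, 1, 1) the pool is (4, 3, 3, 4)
  run T_b (needs (4, 1, 1, 3), free (4, 3, 3, 4)); after release of (0, 0, 2, 0) the pool is (4, 3, 5, 4)
  run T_d (needs (2, 3, 3, 1), free (4, 3, 5, 4)); after release of (1, 2, 1, 0) the pool is (5, 5, 6, 4)
  run T_i (needs (3, 5, 3, 3), free (5, 5, 6, 4)); after release of (2, 0, 1, 2) the pool is (7, 5, 7, 6)
  run T_e (needs (0, 1, 6, 1), free (7, 5, 7, 6)); after release of (2, 0, 1, 3) the pool is (9, 5, 8, 9)


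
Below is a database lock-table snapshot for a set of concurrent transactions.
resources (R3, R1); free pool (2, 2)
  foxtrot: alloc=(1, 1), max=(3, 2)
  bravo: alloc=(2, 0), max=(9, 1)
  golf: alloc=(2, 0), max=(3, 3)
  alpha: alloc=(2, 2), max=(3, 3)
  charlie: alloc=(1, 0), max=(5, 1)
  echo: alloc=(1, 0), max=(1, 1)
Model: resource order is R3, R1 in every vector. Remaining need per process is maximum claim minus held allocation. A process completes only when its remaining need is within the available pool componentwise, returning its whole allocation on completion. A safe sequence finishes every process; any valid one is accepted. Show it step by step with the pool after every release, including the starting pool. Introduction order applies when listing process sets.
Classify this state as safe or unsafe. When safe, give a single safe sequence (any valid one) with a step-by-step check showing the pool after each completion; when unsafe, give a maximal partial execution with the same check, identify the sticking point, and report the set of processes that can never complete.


SAFE, for example via the order alpha, echo, charlie, foxtrot, golf, bravo.
Key observation: every step clears its requested resources with room to spare; the minimum clearance is 1, first at alpha — (1, 1) vs (2, 2) free.
Check, step by step:
  pool = (2, 2)
  run alpha (needs (1, 1), free (2, 2)); after release of (2, 2) the pool is (4, 4)
  run echo (needs (0, 1), free (4, 4)); after release of (1, 0) the pool is (5, 4)
  run charlie (needs (4, 1), free (5, 4)); after release of (1, 0) the pool is (6, 4)
  run foxtrot (needs (2, 1), free (6, 4)); after release of (1, 1) the pool is (7, 5)
  run golf (needs (1, 3), free (7, 5)); after release of (2, 0) the pool is (9, 5)
  run bravo (needs (7, 1), free (9, 5)); after release of (2, 0) the pool is (11, 5)


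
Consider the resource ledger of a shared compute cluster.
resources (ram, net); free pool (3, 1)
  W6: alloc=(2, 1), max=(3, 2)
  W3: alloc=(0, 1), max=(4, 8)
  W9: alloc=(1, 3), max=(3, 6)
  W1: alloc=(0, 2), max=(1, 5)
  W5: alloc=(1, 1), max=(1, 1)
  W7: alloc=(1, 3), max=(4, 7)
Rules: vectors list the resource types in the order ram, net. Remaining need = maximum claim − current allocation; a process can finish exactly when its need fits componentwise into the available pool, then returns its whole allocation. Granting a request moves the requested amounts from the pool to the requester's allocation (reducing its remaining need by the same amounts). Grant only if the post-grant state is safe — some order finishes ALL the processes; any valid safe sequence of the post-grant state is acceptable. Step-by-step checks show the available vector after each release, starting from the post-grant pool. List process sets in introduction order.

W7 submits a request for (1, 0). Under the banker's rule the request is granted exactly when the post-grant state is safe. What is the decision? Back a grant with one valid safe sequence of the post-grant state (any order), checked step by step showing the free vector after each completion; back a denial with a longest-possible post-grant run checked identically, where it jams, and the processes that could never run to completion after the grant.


GRANT: granting preserves safety; a valid post-grant sequence is W5, W6, W9, W1, W3, W7.
Key observation: after the grant the pool drops to (2, 1), which still lets W5 finish first and unwind the rest.
Verifying the post-grant state step by step:
  pool = (2, 1)
  W5 needs (0, 0) <= (2, 1) -> finishes; pool += (1, 1) = (3, 2)
  W6 needs (1, 1) <= (3, 2) -> finishes; pool += (2, 1) = (5, 3)
  W9 needs (2, 3) <= (5, 3) -> finishes; pool += (1, 3) = (6, 6)
  W1 needs (1, 3) <= (6, 6) -> finishes; pool += (0, 2) = (6, 8)
  W3 needs (4, 7) <= (6, 8) -> finishes; pool += (0, 1) = (6, 9)
  W7 needs (2, 4) <= (6, 9) -> finishes; pool += (2, 3) = (8, 12)
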